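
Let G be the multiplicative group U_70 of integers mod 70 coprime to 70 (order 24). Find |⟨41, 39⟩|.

|⟨41⟩| = 2 and |⟨39⟩| = 6, so |H| is a multiple of lcm(2, 6) = 6 and divides |G| = 24.
Closing under the operation: H = {1, 9, 11, 19, 29, 31, 39, 41, 51, 59, 61, 69}, so |H| = 12.

12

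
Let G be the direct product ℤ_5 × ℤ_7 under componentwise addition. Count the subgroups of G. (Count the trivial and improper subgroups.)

|G| = 35, so by Lagrange every subgroup order divides 35. Divisors: 1, 5, 7, 35.
Subgroups by order — order 1: 1; order 5: 1; order 7: 1; order 35: 1.
Total: 1 + 1 + 1 + 1 = 4.

4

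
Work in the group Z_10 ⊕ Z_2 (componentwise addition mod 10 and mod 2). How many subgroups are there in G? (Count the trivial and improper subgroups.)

10

|G| = 20, so by Lagrange every subgroup order divides 20. Divisors: 1, 2, 4, 5, 10, 20.
Subgroups by order — order 1: 1; order 2: 3; order 4: 1; order 5: 1; order 10: 3; order 20: 1.
Total: 1 + 3 + 1 + 1 + 3 + 1 = 10.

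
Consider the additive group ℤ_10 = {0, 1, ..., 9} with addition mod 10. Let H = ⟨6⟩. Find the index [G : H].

2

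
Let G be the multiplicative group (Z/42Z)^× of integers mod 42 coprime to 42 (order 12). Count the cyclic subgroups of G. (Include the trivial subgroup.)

Each element a generates a cyclic subgroup ⟨a⟩; distinct elements may generate the same one (a cyclic group of order d has φ(d) generators).
Cyclic subgroups by order — order 1: 1; order 2: 3; order 3: 1; order 6: 3.
Total: 8.

8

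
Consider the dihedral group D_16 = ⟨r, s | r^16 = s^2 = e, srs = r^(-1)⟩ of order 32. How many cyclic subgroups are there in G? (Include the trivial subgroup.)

21

A cyclic subgroup of order d is generated by each of its φ(d) elements of order d, so the cyclic subgroups of order d number (#elements of order d)/φ(d).
Cyclic subgroups by order — order 1: 1; order 2: 17; order 4: 1; order 8: 1; order 16: 1.
Total: 21.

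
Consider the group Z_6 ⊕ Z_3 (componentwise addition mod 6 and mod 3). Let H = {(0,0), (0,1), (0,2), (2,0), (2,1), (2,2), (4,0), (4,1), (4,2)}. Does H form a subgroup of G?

|H| = 9 divides |G| = 18, consistent with Lagrange.
H contains the identity, every element's inverse is in H, and H is closed under +: it is a subgroup.

Yes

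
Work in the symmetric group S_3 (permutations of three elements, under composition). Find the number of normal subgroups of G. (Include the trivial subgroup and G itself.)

G has 6 subgroups. Checking conjugation-invariance by order — order 1: 1/1 normal; order 2: 0/3 normal; order 3: 1/1 normal; order 6: 1/1 normal.
Total normal subgroups: 3.

3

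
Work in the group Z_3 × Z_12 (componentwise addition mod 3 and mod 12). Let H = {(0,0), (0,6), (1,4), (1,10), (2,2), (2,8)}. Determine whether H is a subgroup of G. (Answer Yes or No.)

|H| = 6 divides |G| = 36, consistent with Lagrange.
H contains the identity, every element's inverse is in H, and H is closed under +: it is a subgroup.
In fact H = ⟨(2,2)⟩.

Yes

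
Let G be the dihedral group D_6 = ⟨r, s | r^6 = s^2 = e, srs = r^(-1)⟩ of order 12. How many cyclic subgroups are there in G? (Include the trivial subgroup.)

10

Each element a generates a cyclic subgroup ⟨a⟩; distinct elements may generate the same one (a cyclic group of order d has φ(d) generators).
Cyclic subgroups by order — order 1: 1; order 2: 7; order 3: 1; order 6: 1.
Total: 10.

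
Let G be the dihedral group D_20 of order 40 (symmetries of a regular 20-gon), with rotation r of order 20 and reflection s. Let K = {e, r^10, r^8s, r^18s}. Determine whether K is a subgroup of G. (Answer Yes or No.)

Yes

|K| = 4 divides |G| = 40, consistent with Lagrange.
K contains the identity, every element's inverse is in K, and K is closed under ·: it is a subgroup.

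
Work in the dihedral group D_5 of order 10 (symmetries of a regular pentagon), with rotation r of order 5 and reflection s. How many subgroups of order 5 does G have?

|G| = 10 and 5 | 10, so subgroups of order 5 are possible by Lagrange.
The subgroups of order 5 are: {e, r, r^2, r^3, r^4}.
So G has 1 subgroup of order 5.

1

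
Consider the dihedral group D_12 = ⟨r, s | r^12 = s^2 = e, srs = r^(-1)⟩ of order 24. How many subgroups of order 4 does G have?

7

|G| = 24 and 4 | 24, so subgroups of order 4 are possible by Lagrange.
The subgroups of order 4 are: {e, r^6, r^4s, r^10s}; {e, r^6, r^5s, r^11s}; {e, r^6, r^2s, r^8s}; {e, r^3, r^6, r^9}; … (7 in all).
So G has 7 subgroups of order 4.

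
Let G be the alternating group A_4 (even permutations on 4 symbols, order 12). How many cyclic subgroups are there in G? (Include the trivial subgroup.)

Group the elements of G by the cyclic subgroup they generate; each cyclic subgroup of order d accounts for φ(d) elements.
Cyclic subgroups by order — order 1: 1; order 2: 3; order 3: 4.
Total: 8.

8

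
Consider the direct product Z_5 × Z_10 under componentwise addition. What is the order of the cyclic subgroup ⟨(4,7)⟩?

The order of (4,7) in Z_5 × Z_10 is lcm(ord(4) in Z_5, ord(7) in Z_10).
ord(4) = 5 and ord(7) = 10, so |⟨(4,7)⟩| = lcm(5, 10) = 10.

10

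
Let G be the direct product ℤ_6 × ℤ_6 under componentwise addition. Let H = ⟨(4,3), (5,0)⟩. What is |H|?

12

|⟨(4,3)⟩| = 6 and |⟨(5,0)⟩| = 6, so |H| is a multiple of lcm(6, 6) = 6 and divides |G| = 36.
Closing under the operation: H = {(0,0), (0,3), (1,0), (1,3), (2,0), (2,3), (3,0), (3,3), (4,0), (4,3), (5,0), (5,3)}, so |H| = 12.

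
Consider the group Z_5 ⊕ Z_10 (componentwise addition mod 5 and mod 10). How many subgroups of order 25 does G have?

|G| = 50 and 25 | 50, so subgroups of order 25 are possible by Lagrange.
The subgroups of order 25 are: {(0,0), (0,2), (0,4), (0,6), (0,8), (1,0), (1,2), (1,4), (1,6), (1,8), (2,0), (2,2), (2,4), (2,6), (2,8), (3,0), (3,2), (3,4), (3,6), (3,8), (4,0), (4,2), (4,4), (4,6), (4,8)}.
So G has 1 subgroup of order 25.

1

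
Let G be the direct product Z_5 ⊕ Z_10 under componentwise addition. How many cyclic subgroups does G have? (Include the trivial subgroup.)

14

Each element a generates a cyclic subgroup ⟨a⟩; distinct elements may generate the same one (a cyclic group of order d has φ(d) generators).
Cyclic subgroups by order — order 1: 1; order 2: 1; order 5: 6; order 10: 6.
Total: 14.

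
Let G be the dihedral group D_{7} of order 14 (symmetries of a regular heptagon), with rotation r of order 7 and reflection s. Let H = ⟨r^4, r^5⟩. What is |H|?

|⟨r^4⟩| = 7 and |⟨r^5⟩| = 7, so |H| is a multiple of lcm(7, 7) = 7 and divides |G| = 14.
Closing under the operation: H = {e, r, r^2, r^3, r^4, r^5, r^6}, so |H| = 7.

7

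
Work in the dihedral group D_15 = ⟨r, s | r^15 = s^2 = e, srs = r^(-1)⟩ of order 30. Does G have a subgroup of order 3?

3 | 30. A subgroup of order 3 is {e, r^5, r^10}.

Yes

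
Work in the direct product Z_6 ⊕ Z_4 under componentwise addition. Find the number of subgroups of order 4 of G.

|G| = 24 and 4 | 24, so subgroups of order 4 are possible by Lagrange.
The subgroups of order 4 are: {(0,0), (0,1), (0,2), (0,3)}; {(0,0), (0,2), (3,0), (3,2)}; {(0,0), (0,2), (3,1), (3,3)}.
So G has 3 subgroups of order 4.

3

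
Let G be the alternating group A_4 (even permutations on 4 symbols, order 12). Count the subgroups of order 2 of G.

3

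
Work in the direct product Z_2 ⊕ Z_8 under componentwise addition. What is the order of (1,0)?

The order of (1,0) in Z_2 × Z_8 is lcm(ord(1) in Z_2, ord(0) in Z_8).
ord(1) = 2 and ord(0) = 1, so |⟨(1,0)⟩| = lcm(2, 1) = 2.

2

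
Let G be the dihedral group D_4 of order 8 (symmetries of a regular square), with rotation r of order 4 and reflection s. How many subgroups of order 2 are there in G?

|G| = 8 and 2 | 8, so subgroups of order 2 are possible by Lagrange.
The subgroups of order 2 are: {e, r^2}; {e, r^2s}; {e, r^3s}; {e, rs}; … (5 in all).
So G has 5 subgroups of order 2.

5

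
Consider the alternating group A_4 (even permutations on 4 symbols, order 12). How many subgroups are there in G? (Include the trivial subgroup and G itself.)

|G| = 12, so by Lagrange every subgroup order divides 12. Divisors: 1, 2, 3, 4, 6, 12.
Subgroups by order — order 1: 1; order 2: 3; order 3: 4; order 4: 1; order 6: 0; order 12: 1.
Total: 1 + 3 + 4 + 1 + 0 + 1 = 10.

10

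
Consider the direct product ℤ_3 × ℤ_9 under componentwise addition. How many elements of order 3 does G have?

An element (a,b) has order lcm(ord(a), ord(b)); count pairs with lcm equal to 3.
Enumerating gives 8 such elements.

8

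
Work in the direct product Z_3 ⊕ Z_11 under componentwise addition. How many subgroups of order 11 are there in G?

1

|G| = 33 and 11 | 33, so subgroups of order 11 are possible by Lagrange.
The subgroups of order 11 are: {(0,0), (0,1), (0,2), (0,3), (0,4), (0,5), (0,6), (0,7), (0,8), (0,9), (0,10)}.
So G has 1 subgroup of order 11.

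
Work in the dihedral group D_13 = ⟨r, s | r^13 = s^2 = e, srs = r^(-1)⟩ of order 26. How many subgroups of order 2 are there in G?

|G| = 26 and 2 | 26, so subgroups of order 2 are possible by Lagrange.
The subgroups of order 2 are: {e, r^10s}; {e, r^11s}; {e, r^12s}; {e, r^2s}; … (13 in all).
So G has 13 subgroups of order 2.

13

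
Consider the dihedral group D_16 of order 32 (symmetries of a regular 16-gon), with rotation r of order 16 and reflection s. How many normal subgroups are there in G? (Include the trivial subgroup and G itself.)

G has 36 subgroups. Checking conjugation-invariance by order — order 1: 1/1 normal; order 2: 1/17 normal; order 4: 1/9 normal; order 8: 1/5 normal; order 16: 3/3 normal; order 32: 1/1 normal.
Total normal subgroups: 8.

8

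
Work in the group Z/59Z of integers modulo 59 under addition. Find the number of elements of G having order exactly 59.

In a cyclic group of order 59, the number of elements of order d (for d | 59) is φ(d).
φ(59) = 58.

58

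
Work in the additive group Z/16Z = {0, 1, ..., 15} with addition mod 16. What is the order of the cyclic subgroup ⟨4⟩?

4

In Z/16Z, the order of an element a is n/gcd(a, n).
gcd(4, 16) = 4, so |⟨4⟩| = 16/4 = 4.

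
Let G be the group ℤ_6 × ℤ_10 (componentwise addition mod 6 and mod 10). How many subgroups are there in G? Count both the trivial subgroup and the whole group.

|G| = 60, so by Lagrange every subgroup order divides 60. Divisors: 1, 2, 3, 4, 5, 6, 10, 12, 15, 20, 30, 60.
Subgroups by order — order 1: 1; order 2: 3; order 3: 1; order 4: 1; order 5: 1; order 6: 3; order 10: 3; order 12: 1; order 15: 1; order 20: 1; order 30: 3; order 60: 1.
Total: 1 + 3 + 1 + 1 + 1 + 3 + 3 + 1 + 1 + 1 + 3 + 1 = 20.

20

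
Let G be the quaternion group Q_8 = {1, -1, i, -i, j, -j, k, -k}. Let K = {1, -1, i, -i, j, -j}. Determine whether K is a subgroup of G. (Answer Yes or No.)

No

|K| = 6 does not divide |G| = 8, so by Lagrange K is not a subgroup.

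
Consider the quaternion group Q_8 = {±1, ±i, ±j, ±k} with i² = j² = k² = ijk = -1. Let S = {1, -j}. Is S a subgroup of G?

-j ∈ S but its inverse j ∉ S, so S is not a subgroup.

No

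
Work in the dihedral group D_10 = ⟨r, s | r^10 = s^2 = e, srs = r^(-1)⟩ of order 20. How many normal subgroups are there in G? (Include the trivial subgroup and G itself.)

G has 22 subgroups. Checking conjugation-invariance by order — order 1: 1/1 normal; order 2: 1/11 normal; order 4: 0/5 normal; order 5: 1/1 normal; order 10: 3/3 normal; order 20: 1/1 normal.
Total normal subgroups: 7.

7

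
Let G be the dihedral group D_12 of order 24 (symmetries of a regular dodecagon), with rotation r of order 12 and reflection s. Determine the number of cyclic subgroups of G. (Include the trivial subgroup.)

Each element a generates a cyclic subgroup ⟨a⟩; distinct elements may generate the same one (a cyclic group of order d has φ(d) generators).
Cyclic subgroups by order — order 1: 1; order 2: 13; order 3: 1; order 4: 1; order 6: 1; order 12: 1.
Total: 18.

18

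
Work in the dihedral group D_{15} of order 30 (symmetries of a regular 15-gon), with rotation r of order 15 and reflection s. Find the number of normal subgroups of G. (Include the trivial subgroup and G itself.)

G has 28 subgroups. Checking conjugation-invariance by order — order 1: 1/1 normal; order 2: 0/15 normal; order 3: 1/1 normal; order 5: 1/1 normal; order 6: 0/5 normal; order 10: 0/3 normal; order 15: 1/1 normal; order 30: 1/1 normal.
Total normal subgroups: 5.

5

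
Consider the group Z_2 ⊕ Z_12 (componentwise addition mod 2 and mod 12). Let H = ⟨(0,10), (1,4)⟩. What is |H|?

12

|⟨(0,10)⟩| = 6 and |⟨(1,4)⟩| = 6, so |H| is a multiple of lcm(6, 6) = 6 and divides |G| = 24.
Closing under the operation: H = {(0,0), (0,2), (0,4), (0,6), (0,8), (0,10), (1,0), (1,2), (1,4), (1,6), (1,8), (1,10)}, so |H| = 12.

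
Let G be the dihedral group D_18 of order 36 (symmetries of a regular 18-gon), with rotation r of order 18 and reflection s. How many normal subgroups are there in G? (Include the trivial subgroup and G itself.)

9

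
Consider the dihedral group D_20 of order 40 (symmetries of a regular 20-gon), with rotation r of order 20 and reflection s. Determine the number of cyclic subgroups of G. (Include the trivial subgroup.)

A cyclic subgroup of order d is generated by each of its φ(d) elements of order d, so the cyclic subgroups of order d number (#elements of order d)/φ(d).
Cyclic subgroups by order — order 1: 1; order 2: 21; order 4: 1; order 5: 1; order 10: 1; order 20: 1.
Total: 26.

26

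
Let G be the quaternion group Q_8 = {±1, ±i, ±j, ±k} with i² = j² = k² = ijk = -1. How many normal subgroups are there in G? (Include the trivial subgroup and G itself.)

6

G has 6 subgroups. Checking conjugation-invariance by order — order 1: 1/1 normal; order 2: 1/1 normal; order 4: 3/3 normal; order 8: 1/1 normal.
Total normal subgroups: 6.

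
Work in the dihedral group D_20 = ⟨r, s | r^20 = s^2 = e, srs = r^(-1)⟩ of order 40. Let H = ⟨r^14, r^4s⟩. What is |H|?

|⟨r^14⟩| = 10 and |⟨r^4s⟩| = 2, so |H| is a multiple of lcm(10, 2) = 10 and divides |G| = 40.
Closing under the operation: H = {e, r^2, r^4, r^6, r^8, r^10, r^12, r^14, r^16, r^18, s, r^2s, r^4s, r^6s, r^8s, r^10s, r^12s, r^14s, r^16s, r^18s}, so |H| = 20.

20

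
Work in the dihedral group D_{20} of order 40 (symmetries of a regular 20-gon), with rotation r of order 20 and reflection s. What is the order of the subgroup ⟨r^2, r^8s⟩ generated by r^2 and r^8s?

20

|⟨r^2⟩| = 10 and |⟨r^8s⟩| = 2, so |H| is a multiple of lcm(10, 2) = 10 and divides |G| = 40.
Closing under the operation: H = {e, r^2, r^4, r^6, r^8, r^10, r^12, r^14, r^16, r^18, s, r^2s, r^4s, r^6s, r^8s, r^10s, r^12s, r^14s, r^16s, r^18s}, so |H| = 20.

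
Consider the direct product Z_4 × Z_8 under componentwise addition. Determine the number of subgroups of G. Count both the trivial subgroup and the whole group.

|G| = 32, so by Lagrange every subgroup order divides 32. Divisors: 1, 2, 4, 8, 16, 32.
Subgroups by order — order 1: 1; order 2: 3; order 4: 7; order 8: 7; order 16: 3; order 32: 1.
Total: 1 + 3 + 7 + 7 + 3 + 1 = 22.

22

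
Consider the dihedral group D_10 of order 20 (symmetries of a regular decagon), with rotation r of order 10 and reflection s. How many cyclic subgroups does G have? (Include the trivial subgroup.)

14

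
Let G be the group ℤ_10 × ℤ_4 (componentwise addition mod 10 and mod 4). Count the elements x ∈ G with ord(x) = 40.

0

An element (a,b) has order lcm(ord(a), ord(b)); count pairs with lcm equal to 40.
Enumerating gives 0 such elements.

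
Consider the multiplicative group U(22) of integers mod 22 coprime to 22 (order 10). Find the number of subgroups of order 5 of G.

1

|G| = 10 and 5 | 10, so subgroups of order 5 are possible by Lagrange.
The subgroups of order 5 are: {1, 3, 5, 9, 15}.
So G has 1 subgroup of order 5.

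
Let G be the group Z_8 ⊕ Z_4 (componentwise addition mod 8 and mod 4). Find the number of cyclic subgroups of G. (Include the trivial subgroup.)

Each element a generates a cyclic subgroup ⟨a⟩; distinct elements may generate the same one (a cyclic group of order d has φ(d) generators).
Cyclic subgroups by order — order 1: 1; order 2: 3; order 4: 6; order 8: 4.
Total: 14.

14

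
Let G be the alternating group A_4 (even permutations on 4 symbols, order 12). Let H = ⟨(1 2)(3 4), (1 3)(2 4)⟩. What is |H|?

4

|⟨(1 2)(3 4)⟩| = 2 and |⟨(1 3)(2 4)⟩| = 2, so |H| is a multiple of lcm(2, 2) = 2 and divides |G| = 12.
Closing under the operation: H = {e, (1 2)(3 4), (1 3)(2 4), (1 4)(2 3)}, so |H| = 4.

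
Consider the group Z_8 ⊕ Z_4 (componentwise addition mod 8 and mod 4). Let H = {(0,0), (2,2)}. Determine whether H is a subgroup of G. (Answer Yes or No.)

No

(2,2) ∈ H but its inverse (6,2) ∉ H, so H is not a subgroup.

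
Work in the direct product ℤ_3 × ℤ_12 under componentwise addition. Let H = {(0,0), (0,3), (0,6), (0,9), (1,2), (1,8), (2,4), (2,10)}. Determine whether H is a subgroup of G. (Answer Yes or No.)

No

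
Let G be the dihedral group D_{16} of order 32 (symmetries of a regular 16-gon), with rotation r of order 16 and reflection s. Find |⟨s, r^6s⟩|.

16

|⟨s⟩| = 2 and |⟨r^6s⟩| = 2, so |H| is a multiple of lcm(2, 2) = 2 and divides |G| = 32.
Closing under the operation: H = {e, r^2, r^4, r^6, r^8, r^10, r^12, r^14, s, r^2s, r^4s, r^6s, r^8s, r^10s, r^12s, r^14s}, so |H| = 16.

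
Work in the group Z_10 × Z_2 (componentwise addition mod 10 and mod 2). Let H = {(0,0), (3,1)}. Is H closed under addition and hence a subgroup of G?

(3,1) ∈ H but its inverse (7,1) ∉ H, so H is not a subgroup.

No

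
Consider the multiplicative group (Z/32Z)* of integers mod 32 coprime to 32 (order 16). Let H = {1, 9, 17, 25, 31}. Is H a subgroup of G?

No

|H| = 5 does not divide |G| = 16, so by Lagrange H is not a subgroup.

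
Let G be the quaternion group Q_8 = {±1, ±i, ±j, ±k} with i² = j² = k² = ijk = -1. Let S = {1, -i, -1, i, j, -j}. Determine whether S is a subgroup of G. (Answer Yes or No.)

No

|S| = 6 does not divide |G| = 8, so by Lagrange S is not a subgroup.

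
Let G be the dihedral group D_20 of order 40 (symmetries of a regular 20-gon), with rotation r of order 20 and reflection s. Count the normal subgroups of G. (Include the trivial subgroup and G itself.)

G has 48 subgroups. Checking conjugation-invariance by order — order 1: 1/1 normal; order 2: 1/21 normal; order 4: 1/11 normal; order 5: 1/1 normal; order 8: 0/5 normal; order 10: 1/5 normal; order 20: 3/3 normal; order 40: 1/1 normal.
Total normal subgroups: 9.

9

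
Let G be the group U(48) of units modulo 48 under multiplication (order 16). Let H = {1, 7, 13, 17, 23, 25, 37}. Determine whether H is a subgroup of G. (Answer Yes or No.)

|H| = 7 does not divide |G| = 16, so by Lagrange H is not a subgroup.

No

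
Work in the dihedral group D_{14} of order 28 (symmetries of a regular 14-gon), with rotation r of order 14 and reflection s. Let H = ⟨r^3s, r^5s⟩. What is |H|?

14

|⟨r^3s⟩| = 2 and |⟨r^5s⟩| = 2, so |H| is a multiple of lcm(2, 2) = 2 and divides |G| = 28.
Closing under the operation: H = {e, r^2, r^4, r^6, r^8, r^10, r^12, rs, r^3s, r^5s, r^7s, r^9s, r^11s, r^13s}, so |H| = 14.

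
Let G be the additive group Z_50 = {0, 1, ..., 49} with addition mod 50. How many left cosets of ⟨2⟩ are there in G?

|⟨2⟩| = 25 and |G| = 50.
By Lagrange, [G : H] = |G|/|H| = 50/25 = 2.

2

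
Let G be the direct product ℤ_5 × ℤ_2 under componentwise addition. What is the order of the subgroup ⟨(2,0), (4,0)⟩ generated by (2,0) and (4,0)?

|⟨(2,0)⟩| = 5 and |⟨(4,0)⟩| = 5, so |H| is a multiple of lcm(5, 5) = 5 and divides |G| = 10.
Closing under the operation: H = {(0,0), (1,0), (2,0), (3,0), (4,0)}, so |H| = 5.

5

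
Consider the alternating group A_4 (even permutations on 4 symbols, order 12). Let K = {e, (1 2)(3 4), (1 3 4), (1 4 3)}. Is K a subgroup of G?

No

Closure fails: (1 4 3) ∘ (1 2)(3 4) = (1 2 4) ∉ K. So K is not a subgroup.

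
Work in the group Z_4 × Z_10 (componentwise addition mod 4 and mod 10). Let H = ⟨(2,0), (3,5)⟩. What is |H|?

4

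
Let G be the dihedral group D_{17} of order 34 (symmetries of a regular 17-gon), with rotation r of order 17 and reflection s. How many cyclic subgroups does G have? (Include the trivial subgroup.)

19

Group the elements of G by the cyclic subgroup they generate; each cyclic subgroup of order d accounts for φ(d) elements.
Cyclic subgroups by order — order 1: 1; order 2: 17; order 17: 1.
Total: 19.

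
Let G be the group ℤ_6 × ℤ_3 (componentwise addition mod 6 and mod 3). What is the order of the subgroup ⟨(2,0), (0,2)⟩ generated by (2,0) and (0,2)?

9

|⟨(2,0)⟩| = 3 and |⟨(0,2)⟩| = 3, so |H| is a multiple of lcm(3, 3) = 3 and divides |G| = 18.
Closing under the operation: H = {(0,0), (0,1), (0,2), (2,0), (2,1), (2,2), (4,0), (4,1), (4,2)}, so |H| = 9.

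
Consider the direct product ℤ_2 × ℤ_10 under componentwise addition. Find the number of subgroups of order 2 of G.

|G| = 20 and 2 | 20, so subgroups of order 2 are possible by Lagrange.
The subgroups of order 2 are: {(0,0), (0,5)}; {(0,0), (1,0)}; {(0,0), (1,5)}.
So G has 3 subgroups of order 2.

3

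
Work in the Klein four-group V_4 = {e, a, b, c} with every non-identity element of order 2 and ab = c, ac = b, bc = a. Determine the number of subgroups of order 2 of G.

3

|G| = 4 and 2 | 4, so subgroups of order 2 are possible by Lagrange.
The subgroups of order 2 are: {e, a}; {e, b}; {e, c}.
So G has 3 subgroups of order 2.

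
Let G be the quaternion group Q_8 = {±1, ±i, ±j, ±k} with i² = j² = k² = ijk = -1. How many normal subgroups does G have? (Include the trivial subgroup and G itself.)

G has 6 subgroups. Checking conjugation-invariance by order — order 1: 1/1 normal; order 2: 1/1 normal; order 4: 3/3 normal; order 8: 1/1 normal.
Total normal subgroups: 6.

6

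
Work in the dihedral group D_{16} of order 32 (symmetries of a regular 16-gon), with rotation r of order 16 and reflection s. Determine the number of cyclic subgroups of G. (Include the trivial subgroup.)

21

A cyclic subgroup of order d is generated by each of its φ(d) elements of order d, so the cyclic subgroups of order d number (#elements of order d)/φ(d).
Cyclic subgroups by order — order 1: 1; order 2: 17; order 4: 1; order 8: 1; order 16: 1.
Total: 21.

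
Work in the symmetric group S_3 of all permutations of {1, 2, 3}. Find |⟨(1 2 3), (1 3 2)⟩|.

3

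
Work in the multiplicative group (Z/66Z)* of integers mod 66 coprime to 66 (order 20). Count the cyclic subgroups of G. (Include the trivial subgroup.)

A cyclic subgroup of order d is generated by each of its φ(d) elements of order d, so the cyclic subgroups of order d number (#elements of order d)/φ(d).
Cyclic subgroups by order — order 1: 1; order 2: 3; order 5: 1; order 10: 3.
Total: 8.

8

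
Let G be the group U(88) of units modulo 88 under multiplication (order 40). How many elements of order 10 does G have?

28

Enumerating element orders in G gives 28 elements of order 10.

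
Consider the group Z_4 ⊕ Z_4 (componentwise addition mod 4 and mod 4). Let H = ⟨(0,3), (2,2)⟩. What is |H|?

|⟨(0,3)⟩| = 4 and |⟨(2,2)⟩| = 2, so |H| is a multiple of lcm(4, 2) = 4 and divides |G| = 16.
Closing under the operation: H = {(0,0), (0,1), (0,2), (0,3), (2,0), (2,1), (2,2), (2,3)}, so |H| = 8.

8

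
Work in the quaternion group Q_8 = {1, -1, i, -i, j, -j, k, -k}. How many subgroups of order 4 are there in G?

|G| = 8 and 4 | 8, so subgroups of order 4 are possible by Lagrange.
The subgroups of order 4 are: {1, -1, i, -i}; {1, -1, j, -j}; {1, -1, k, -k}.
So G has 3 subgroups of order 4.

3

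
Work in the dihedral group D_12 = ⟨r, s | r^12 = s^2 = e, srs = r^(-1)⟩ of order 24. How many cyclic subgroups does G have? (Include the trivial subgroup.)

18

A cyclic subgroup of order d is generated by each of its φ(d) elements of order d, so the cyclic subgroups of order d number (#elements of order d)/φ(d).
Cyclic subgroups by order — order 1: 1; order 2: 13; order 3: 1; order 4: 1; order 6: 1; order 12: 1.
Total: 18.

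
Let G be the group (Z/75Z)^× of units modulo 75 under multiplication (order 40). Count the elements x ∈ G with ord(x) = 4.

The elements of order 4 are: 7, 32, 43, 68.
That's 4.

4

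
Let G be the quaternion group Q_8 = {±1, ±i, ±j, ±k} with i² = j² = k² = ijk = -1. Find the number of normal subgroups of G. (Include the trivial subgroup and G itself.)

G has 6 subgroups. Checking conjugation-invariance by order — order 1: 1/1 normal; order 2: 1/1 normal; order 4: 3/3 normal; order 8: 1/1 normal.
Total normal subgroups: 6.

6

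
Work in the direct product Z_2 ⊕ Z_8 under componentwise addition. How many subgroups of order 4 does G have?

3

|G| = 16 and 4 | 16, so subgroups of order 4 are possible by Lagrange.
The subgroups of order 4 are: {(0,0), (0,2), (0,4), (0,6)}; {(0,0), (0,4), (1,0), (1,4)}; {(0,0), (0,4), (1,2), (1,6)}.
So G has 3 subgroups of order 4.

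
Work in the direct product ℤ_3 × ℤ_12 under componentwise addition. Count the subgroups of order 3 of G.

|G| = 36 and 3 | 36, so subgroups of order 3 are possible by Lagrange.
The subgroups of order 3 are: {(0,0), (0,4), (0,8)}; {(0,0), (1,0), (2,0)}; {(0,0), (1,4), (2,8)}; {(0,0), (1,8), (2,4)}.
So G has 4 subgroups of order 3.

4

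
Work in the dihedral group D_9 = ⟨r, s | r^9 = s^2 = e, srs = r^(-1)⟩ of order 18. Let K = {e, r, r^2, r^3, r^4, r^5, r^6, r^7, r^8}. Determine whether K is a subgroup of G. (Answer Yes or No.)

|K| = 9 divides |G| = 18, consistent with Lagrange.
K contains the identity, every element's inverse is in K, and K is closed under ·: it is a subgroup.
In fact K = ⟨r^4⟩.

Yes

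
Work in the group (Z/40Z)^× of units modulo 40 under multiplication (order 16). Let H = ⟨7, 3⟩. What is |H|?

8

|⟨7⟩| = 4 and |⟨3⟩| = 4, so |H| is a multiple of lcm(4, 4) = 4 and divides |G| = 16.
Closing under the operation: H = {1, 3, 7, 9, 21, 23, 27, 29}, so |H| = 8.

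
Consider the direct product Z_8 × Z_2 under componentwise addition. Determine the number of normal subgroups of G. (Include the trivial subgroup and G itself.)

11

G is abelian, so every subgroup is normal.
G has 11 subgroups in total, hence 11 normal subgroups.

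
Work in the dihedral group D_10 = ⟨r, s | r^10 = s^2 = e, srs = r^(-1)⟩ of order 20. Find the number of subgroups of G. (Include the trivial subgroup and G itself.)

22

|G| = 20, so by Lagrange every subgroup order divides 20. Divisors: 1, 2, 4, 5, 10, 20.
Subgroups by order — order 1: 1; order 2: 11; order 4: 5; order 5: 1; order 10: 3; order 20: 1.
Total: 1 + 11 + 5 + 1 + 3 + 1 = 22.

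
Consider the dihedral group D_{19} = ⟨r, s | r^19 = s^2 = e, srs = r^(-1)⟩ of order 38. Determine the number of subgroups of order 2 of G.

19

|G| = 38 and 2 | 38, so subgroups of order 2 are possible by Lagrange.
The subgroups of order 2 are: {e, r^10s}; {e, r^11s}; {e, r^12s}; {e, r^13s}; … (19 in all).
So G has 19 subgroups of order 2.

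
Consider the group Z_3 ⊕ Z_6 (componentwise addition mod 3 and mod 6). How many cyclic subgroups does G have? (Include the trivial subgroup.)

Group the elements of G by the cyclic subgroup they generate; each cyclic subgroup of order d accounts for φ(d) elements.
Cyclic subgroups by order — order 1: 1; order 2: 1; order 3: 4; order 6: 4.
Total: 10.

10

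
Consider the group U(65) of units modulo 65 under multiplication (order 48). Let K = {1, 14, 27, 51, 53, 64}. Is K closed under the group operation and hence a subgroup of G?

No

Closure fails: 64 · 53 = 12 ∉ K. So K is not a subgroup.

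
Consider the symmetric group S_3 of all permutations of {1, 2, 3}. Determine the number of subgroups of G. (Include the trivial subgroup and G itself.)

6

|G| = 6, so by Lagrange every subgroup order divides 6. Divisors: 1, 2, 3, 6.
Subgroups by order — order 1: 1; order 2: 3; order 3: 1; order 6: 1.
Total: 1 + 3 + 1 + 1 = 6.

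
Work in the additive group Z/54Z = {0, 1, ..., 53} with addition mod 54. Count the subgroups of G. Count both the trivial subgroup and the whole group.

8

A cyclic group of order 54 has exactly one subgroup for each divisor of 54.
Divisors of 54: 1, 2, 3, 6, 9, 18, 27, 54.
So Z/54Z has 8 subgroups.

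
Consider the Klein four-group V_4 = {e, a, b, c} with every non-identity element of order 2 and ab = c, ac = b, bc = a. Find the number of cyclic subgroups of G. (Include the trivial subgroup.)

A cyclic subgroup of order d is generated by each of its φ(d) elements of order d, so the cyclic subgroups of order d number (#elements of order d)/φ(d).
Cyclic subgroups by order — order 1: 1; order 2: 3.
Total: 4.

4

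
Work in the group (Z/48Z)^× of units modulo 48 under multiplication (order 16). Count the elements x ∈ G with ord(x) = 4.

The elements of order 4 are: 5, 11, 13, 19, 29, 35, 37, 43.
That's 8.

8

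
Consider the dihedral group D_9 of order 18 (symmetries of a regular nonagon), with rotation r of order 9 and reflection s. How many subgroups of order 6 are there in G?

3

|G| = 18 and 6 | 18, so subgroups of order 6 are possible by Lagrange.
The subgroups of order 6 are: {e, r^3, r^6, r^2s, r^5s, r^8s}; {e, r^3, r^6, s, r^3s, r^6s}; {e, r^3, r^6, rs, r^4s, r^7s}.
So G has 3 subgroups of order 6.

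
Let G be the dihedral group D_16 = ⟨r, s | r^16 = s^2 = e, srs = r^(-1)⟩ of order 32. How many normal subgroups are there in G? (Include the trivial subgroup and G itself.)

G has 36 subgroups. Checking conjugation-invariance by order — order 1: 1/1 normal; order 2: 1/17 normal; order 4: 1/9 normal; order 8: 1/5 normal; order 16: 3/3 normal; order 32: 1/1 normal.
Total normal subgroups: 8.

8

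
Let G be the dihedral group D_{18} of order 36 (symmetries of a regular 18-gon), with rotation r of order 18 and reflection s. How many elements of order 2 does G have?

Enumerating element orders in G gives 19 elements of order 2.

19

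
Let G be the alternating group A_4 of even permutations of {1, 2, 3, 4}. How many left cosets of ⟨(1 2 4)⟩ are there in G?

4

|⟨(1 2 4)⟩| = 3 and |G| = 12.
By Lagrange, [G : H] = |G|/|H| = 12/3 = 4.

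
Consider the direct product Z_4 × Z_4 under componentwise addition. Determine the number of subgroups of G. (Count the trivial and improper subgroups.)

15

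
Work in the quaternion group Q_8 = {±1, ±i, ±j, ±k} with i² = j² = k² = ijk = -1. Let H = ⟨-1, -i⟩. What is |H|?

4

|⟨-1⟩| = 2 and |⟨-i⟩| = 4, so |H| is a multiple of lcm(2, 4) = 4 and divides |G| = 8.
Closing under the operation: H = {1, -1, i, -i}, so |H| = 4.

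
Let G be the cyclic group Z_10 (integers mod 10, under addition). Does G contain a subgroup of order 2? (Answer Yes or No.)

Yes

2 | 10. A subgroup of order 2 is {0, 5}.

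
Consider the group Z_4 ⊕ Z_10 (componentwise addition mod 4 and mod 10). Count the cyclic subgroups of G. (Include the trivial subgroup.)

12

Each element a generates a cyclic subgroup ⟨a⟩; distinct elements may generate the same one (a cyclic group of order d has φ(d) generators).
Cyclic subgroups by order — order 1: 1; order 2: 3; order 4: 2; order 5: 1; order 10: 3; order 20: 2.
Total: 12.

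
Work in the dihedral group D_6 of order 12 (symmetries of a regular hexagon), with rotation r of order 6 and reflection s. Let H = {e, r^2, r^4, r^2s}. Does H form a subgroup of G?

No

Closure fails: r^4 · r^2s = s ∉ H. So H is not a subgroup.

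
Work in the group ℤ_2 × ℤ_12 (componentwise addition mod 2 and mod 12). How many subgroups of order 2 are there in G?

|G| = 24 and 2 | 24, so subgroups of order 2 are possible by Lagrange.
The subgroups of order 2 are: {(0,0), (0,6)}; {(0,0), (1,0)}; {(0,0), (1,6)}.
So G has 3 subgroups of order 2.

3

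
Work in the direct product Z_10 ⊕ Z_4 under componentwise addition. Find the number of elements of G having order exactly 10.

12

An element (a,b) has order lcm(ord(a), ord(b)); count pairs with lcm equal to 10.
Enumerating gives 12 such elements.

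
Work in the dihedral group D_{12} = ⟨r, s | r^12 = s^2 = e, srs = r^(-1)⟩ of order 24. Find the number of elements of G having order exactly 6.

2

The elements of order 6 are: r^2, r^10.
That's 2.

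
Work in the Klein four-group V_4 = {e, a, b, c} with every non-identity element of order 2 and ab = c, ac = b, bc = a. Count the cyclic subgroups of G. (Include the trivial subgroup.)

4

Each element a generates a cyclic subgroup ⟨a⟩; distinct elements may generate the same one (a cyclic group of order d has φ(d) generators).
Cyclic subgroups by order — order 1: 1; order 2: 3.
Total: 4.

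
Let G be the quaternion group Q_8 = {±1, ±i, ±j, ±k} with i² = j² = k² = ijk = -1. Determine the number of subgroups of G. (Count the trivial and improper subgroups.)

6

|G| = 8, so by Lagrange every subgroup order divides 8. Divisors: 1, 2, 4, 8.
Subgroups by order — order 1: 1; order 2: 1; order 4: 3; order 8: 1.
Total: 1 + 1 + 3 + 1 = 6.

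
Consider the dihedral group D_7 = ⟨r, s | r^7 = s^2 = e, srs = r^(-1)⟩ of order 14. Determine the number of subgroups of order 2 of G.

7

|G| = 14 and 2 | 14, so subgroups of order 2 are possible by Lagrange.
The subgroups of order 2 are: {e, r^2s}; {e, r^3s}; {e, r^4s}; {e, r^5s}; … (7 in all).
So G has 7 subgroups of order 2.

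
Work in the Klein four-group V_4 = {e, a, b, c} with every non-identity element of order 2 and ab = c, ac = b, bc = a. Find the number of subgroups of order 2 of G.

3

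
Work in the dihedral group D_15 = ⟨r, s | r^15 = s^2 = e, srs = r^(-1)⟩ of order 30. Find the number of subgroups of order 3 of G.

|G| = 30 and 3 | 30, so subgroups of order 3 are possible by Lagrange.
The subgroups of order 3 are: {e, r^5, r^10}.
So G has 1 subgroup of order 3.

1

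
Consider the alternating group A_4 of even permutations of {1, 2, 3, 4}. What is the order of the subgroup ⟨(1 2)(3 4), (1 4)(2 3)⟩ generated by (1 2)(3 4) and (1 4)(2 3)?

4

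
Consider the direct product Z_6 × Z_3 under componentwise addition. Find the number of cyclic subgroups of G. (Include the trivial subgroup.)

10

Group the elements of G by the cyclic subgroup they generate; each cyclic subgroup of order d accounts for φ(d) elements.
Cyclic subgroups by order — order 1: 1; order 2: 1; order 3: 4; order 6: 4.
Total: 10.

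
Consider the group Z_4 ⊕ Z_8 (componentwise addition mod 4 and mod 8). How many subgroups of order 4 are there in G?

7

|G| = 32 and 4 | 32, so subgroups of order 4 are possible by Lagrange.
The subgroups of order 4 are: {(0,0), (0,2), (0,4), (0,6)}; {(0,0), (0,4), (2,0), (2,4)}; {(0,0), (0,4), (2,2), (2,6)}; {(0,0), (1,0), (2,0), (3,0)}; … (7 in all).
So G has 7 subgroups of order 4.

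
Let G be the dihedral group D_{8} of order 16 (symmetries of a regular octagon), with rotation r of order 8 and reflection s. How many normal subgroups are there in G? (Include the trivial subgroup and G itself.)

G has 19 subgroups. Checking conjugation-invariance by order — order 1: 1/1 normal; order 2: 1/9 normal; order 4: 1/5 normal; order 8: 3/3 normal; order 16: 1/1 normal.
Total normal subgroups: 7.

7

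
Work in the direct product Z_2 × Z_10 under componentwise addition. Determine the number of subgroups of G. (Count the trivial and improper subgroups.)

10

|G| = 20, so by Lagrange every subgroup order divides 20. Divisors: 1, 2, 4, 5, 10, 20.
Subgroups by order — order 1: 1; order 2: 3; order 4: 1; order 5: 1; order 10: 3; order 20: 1.
Total: 1 + 3 + 1 + 1 + 3 + 1 = 10.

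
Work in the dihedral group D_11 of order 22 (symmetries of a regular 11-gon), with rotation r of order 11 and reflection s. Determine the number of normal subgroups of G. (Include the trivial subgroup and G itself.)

G has 14 subgroups. Checking conjugation-invariance by order — order 1: 1/1 normal; order 2: 0/11 normal; order 11: 1/1 normal; order 22: 1/1 normal.
Total normal subgroups: 3.

3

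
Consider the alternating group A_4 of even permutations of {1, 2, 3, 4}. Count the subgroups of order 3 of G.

|G| = 12 and 3 | 12, so subgroups of order 3 are possible by Lagrange.
The subgroups of order 3 are: {e, (1 2 3), (1 3 2)}; {e, (1 2 4), (1 4 2)}; {e, (1 3 4), (1 4 3)}; {e, (2 3 4), (2 4 3)}.
So G has 4 subgroups of order 3.

4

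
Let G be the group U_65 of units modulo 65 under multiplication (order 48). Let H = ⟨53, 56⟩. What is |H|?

24

|⟨53⟩| = 4 and |⟨56⟩| = 6, so |H| is a multiple of lcm(4, 6) = 12 and divides |G| = 48.
Closing under the operation: H = {1, 3, 4, 9, 12, 14, 16, 17, 22, 23, 27, 29, 36, 38, 42, 43, 48, 49, 51, 53, 56, 61, 62, 64}, so |H| = 24.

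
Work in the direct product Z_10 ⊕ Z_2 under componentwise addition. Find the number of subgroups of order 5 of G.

1

|G| = 20 and 5 | 20, so subgroups of order 5 are possible by Lagrange.
The subgroups of order 5 are: {(0,0), (2,0), (4,0), (6,0), (8,0)}.
So G has 1 subgroup of order 5.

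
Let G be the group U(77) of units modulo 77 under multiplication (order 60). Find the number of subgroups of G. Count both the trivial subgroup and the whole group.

20

|G| = 60, so by Lagrange every subgroup order divides 60. Divisors: 1, 2, 3, 4, 5, 6, 10, 12, 15, 20, 30, 60.
Subgroups by order — order 1: 1; order 2: 3; order 3: 1; order 4: 1; order 5: 1; order 6: 3; order 10: 3; order 12: 1; order 15: 1; order 20: 1; order 30: 3; order 60: 1.
Total: 1 + 3 + 1 + 1 + 1 + 3 + 3 + 1 + 1 + 1 + 3 + 1 = 20.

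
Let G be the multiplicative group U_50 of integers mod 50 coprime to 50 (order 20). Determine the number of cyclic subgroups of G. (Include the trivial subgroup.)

6

A cyclic subgroup of order d is generated by each of its φ(d) elements of order d, so the cyclic subgroups of order d number (#elements of order d)/φ(d).
Cyclic subgroups by order — order 1: 1; order 2: 1; order 4: 1; order 5: 1; order 10: 1; order 20: 1.
Total: 6.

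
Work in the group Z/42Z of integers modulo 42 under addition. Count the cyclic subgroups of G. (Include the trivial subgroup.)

Each element a generates a cyclic subgroup ⟨a⟩; distinct elements may generate the same one (a cyclic group of order d has φ(d) generators).
Cyclic subgroups by order — order 1: 1; order 2: 1; order 3: 1; order 6: 1; order 7: 1; order 14: 1; order 21: 1; order 42: 1.
Total: 8.

8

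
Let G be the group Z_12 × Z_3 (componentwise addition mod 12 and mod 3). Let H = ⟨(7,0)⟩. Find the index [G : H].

|⟨(7,0)⟩| = 12 and |G| = 36.
By Lagrange, [G : H] = |G|/|H| = 36/12 = 3.

3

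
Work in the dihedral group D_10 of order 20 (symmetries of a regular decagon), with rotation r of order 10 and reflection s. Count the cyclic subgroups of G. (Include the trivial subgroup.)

14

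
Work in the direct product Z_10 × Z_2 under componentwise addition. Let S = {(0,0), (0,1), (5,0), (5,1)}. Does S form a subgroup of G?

Yes

|S| = 4 divides |G| = 20, consistent with Lagrange.
S contains the identity, every element's inverse is in S, and S is closed under +: it is a subgroup.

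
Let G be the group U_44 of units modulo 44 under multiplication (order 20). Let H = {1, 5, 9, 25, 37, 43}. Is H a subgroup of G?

No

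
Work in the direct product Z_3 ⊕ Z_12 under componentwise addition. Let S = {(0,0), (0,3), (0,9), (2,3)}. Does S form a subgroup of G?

No

(2,3) ∈ S but its inverse (1,9) ∉ S, so S is not a subgroup.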